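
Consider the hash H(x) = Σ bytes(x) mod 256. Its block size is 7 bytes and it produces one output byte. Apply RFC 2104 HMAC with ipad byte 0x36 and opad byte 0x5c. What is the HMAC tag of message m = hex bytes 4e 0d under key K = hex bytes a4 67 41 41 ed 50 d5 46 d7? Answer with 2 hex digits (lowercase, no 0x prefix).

31

Key hex bytes a4 67 41 41 ed 50 d5 46 d7 is 9 bytes > B = 7, so hash it first: H(key) = bc, then zero-pad to 7 bytes: K' = bc 00 00 00 00 00 00.
K' ⊕ ipad = 8a 36 36 36 36 36 36.  K' ⊕ opad = e0 5c 5c 5c 5c 5c 5c.
Inner input = (K'⊕ipad) ∥ m = 8a 36 36 36 36 36 36 ∥ 4e 0d.
Inner hash: sum = 138+54+54+54+54+54+54+78+13 = 553; mod 256 = 41 → 29.
Outer input = (K'⊕opad) ∥ inner = e0 5c 5c 5c 5c 5c 5c ∥ 29.
Outer hash (tag): sum = 224+92+92+92+92+92+92+41 = 817; mod 256 = 49 → 31.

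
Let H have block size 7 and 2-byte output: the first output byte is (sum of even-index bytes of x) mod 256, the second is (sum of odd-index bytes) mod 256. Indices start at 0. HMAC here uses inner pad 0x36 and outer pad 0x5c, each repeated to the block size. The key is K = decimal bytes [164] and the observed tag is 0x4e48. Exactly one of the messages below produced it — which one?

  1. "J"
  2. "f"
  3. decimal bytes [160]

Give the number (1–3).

3

Key decimal bytes [164] = a4 is 1 byte ≤ B = 7; zero-pad to 7 bytes: K' = a4 00 00 00 00 00 00.
K' ⊕ ipad = 92 36 36 36 36 36 36; K' ⊕ opad = f8 5c 5c 5c 5c 5c 5c.
m1: inner = H(92 36 36 36 36 36 36 4a) = 34 ec; tag = H(f8 5c 5c 5c 5c 5c 5c 34 ec) = f848
m2: inner = H(92 36 36 36 36 36 36 66) = 34 08; tag = H(f8 5c 5c 5c 5c 5c 5c 34 08) = 1448
m3: inner = H(92 36 36 36 36 36 36 a0) = 34 42; tag = H(f8 5c 5c 5c 5c 5c 5c 34 42) = 4e48 ← matches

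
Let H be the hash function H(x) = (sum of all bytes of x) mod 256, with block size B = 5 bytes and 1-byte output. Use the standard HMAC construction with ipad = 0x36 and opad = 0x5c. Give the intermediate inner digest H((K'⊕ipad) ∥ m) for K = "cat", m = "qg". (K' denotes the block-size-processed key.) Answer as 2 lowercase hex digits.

32

Key "cat" = 63 61 74 is 3 bytes ≤ B = 5; zero-pad to 5 bytes: K' = 63 61 74 00 00.
K' ⊕ ipad = 55 57 42 36 36.
Inner input = 55 57 42 36 36 ∥ 71 67.
Inner hash: sum = 85+87+66+54+54+113+103 = 562; mod 256 = 50 → 32.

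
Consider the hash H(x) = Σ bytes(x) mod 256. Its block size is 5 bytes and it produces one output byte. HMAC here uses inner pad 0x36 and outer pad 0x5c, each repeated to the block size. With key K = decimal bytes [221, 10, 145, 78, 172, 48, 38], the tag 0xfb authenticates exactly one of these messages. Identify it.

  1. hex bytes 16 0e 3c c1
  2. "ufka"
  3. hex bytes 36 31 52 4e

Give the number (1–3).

1

Key decimal bytes [221, 10, 145, 78, 172, 48, 38] = dd 0a 91 4e ac 30 26 is 7 bytes > B = 5, so hash it first: H(key) = c8, then zero-pad to 5 bytes: K' = c8 00 00 00 00.
K' ⊕ ipad = fe 36 36 36 36; K' ⊕ opad = 94 5c 5c 5c 5c.
m1: inner = H(fe 36 36 36 36 16 0e 3c c1) = f7; tag = H(94 5c 5c 5c 5c f7) = fb ← matches
m2: inner = H(fe 36 36 36 36 75 66 6b 61) = 7d; tag = H(94 5c 5c 5c 5c 7d) = 81
m3: inner = H(fe 36 36 36 36 36 31 52 4e) = dd; tag = H(94 5c 5c 5c 5c dd) = e1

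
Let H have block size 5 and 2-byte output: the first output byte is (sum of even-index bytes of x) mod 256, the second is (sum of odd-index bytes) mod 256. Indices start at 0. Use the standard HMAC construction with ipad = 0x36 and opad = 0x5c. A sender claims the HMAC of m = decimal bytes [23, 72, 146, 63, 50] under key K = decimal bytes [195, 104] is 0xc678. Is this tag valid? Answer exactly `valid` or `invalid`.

valid

Key decimal bytes [195, 104] = c3 68 is 2 bytes ≤ B = 5; zero-pad to 5 bytes: K' = c3 68 00 00 00.
K' ⊕ ipad = f5 5e 36 36 36; K' ⊕ opad = 9f 34 5c 5c 5c.
Inner hash: even-index sum = 488 mod 256 = 232; odd-index sum = 367 mod 256 = 111 → e8 6f.
Outer hash (recomputed tag): even-index sum = 454 mod 256 = 198; odd-index sum = 376 mod 256 = 120 → c6 78.
Recomputed tag = c678; claimed = c678 → match.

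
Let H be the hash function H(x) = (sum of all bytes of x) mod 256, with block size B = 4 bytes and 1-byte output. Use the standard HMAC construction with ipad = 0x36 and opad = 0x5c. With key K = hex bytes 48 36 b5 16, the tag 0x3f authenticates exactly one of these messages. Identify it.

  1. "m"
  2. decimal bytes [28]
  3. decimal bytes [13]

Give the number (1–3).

1

Key hex bytes 48 36 b5 16 is exactly B = 4 bytes: K' = 48 36 b5 16.
K' ⊕ ipad = 7e 00 83 20; K' ⊕ opad = 14 6a e9 4a.
m1: inner = H(7e 00 83 20 6d) = 8e; tag = H(14 6a e9 4a 8e) = 3f ← matches
m2: inner = H(7e 00 83 20 1c) = 3d; tag = H(14 6a e9 4a 3d) = ee
m3: inner = H(7e 00 83 20 0d) = 2e; tag = H(14 6a e9 4a 2e) = df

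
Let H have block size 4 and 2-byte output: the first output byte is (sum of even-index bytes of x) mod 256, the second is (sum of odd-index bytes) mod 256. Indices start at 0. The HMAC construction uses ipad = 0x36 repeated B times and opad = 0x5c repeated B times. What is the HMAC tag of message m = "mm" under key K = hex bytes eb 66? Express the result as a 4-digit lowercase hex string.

9389

Key hex bytes eb 66 is 2 bytes ≤ B = 4; zero-pad to 4 bytes: K' = eb 66 00 00.
K' ⊕ ipad = dd 50 36 36.  K' ⊕ opad = b7 3a 5c 5c.
Inner input = (K'⊕ipad) ∥ m = dd 50 36 36 ∥ 6d 6d.
Inner hash: even-index sum = 384 mod 256 = 128; odd-index sum = 243 mod 256 = 243 → 80 f3.
Outer input = (K'⊕opad) ∥ inner = b7 3a 5c 5c ∥ 80 f3.
Outer hash (tag): even-index sum = 403 mod 256 = 147; odd-index sum = 393 mod 256 = 137 → 93 89.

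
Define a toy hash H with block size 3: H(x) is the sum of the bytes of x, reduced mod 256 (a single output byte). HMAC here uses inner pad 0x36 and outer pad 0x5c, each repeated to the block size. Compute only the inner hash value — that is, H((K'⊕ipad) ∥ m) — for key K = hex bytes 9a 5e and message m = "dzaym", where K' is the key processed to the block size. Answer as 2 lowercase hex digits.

6f

Key hex bytes 9a 5e is 2 bytes ≤ B = 3; zero-pad to 3 bytes: K' = 9a 5e 00.
K' ⊕ ipad = ac 68 36.
Inner input = ac 68 36 ∥ 64 7a 61 79 6d.
Inner hash: sum = 172+104+54+100+122+97+121+109 = 879; mod 256 = 111 → 6f.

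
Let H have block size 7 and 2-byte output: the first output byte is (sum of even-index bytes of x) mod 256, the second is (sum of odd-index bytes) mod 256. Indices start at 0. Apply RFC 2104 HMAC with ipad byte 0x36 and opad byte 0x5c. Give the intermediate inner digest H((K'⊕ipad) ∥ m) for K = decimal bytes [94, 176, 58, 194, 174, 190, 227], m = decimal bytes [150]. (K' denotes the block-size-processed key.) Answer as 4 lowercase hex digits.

e198

Key decimal bytes [94, 176, 58, 194, 174, 190, 227] = 5e b0 3a c2 ae be e3 is exactly B = 7 bytes: K' = 5e b0 3a c2 ae be e3.
K' ⊕ ipad = 68 86 0c f4 98 88 d5.
Inner input = 68 86 0c f4 98 88 d5 ∥ 96.
Inner hash: even-index sum = 481 mod 256 = 225; odd-index sum = 664 mod 256 = 152 → e1 98.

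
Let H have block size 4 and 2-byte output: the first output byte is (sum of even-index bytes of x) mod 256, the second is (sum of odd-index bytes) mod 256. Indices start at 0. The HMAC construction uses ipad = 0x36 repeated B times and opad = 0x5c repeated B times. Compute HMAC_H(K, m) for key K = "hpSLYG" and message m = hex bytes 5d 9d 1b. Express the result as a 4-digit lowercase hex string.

Key "hpSLYG" = 68 70 53 4c 59 47 is 6 bytes > B = 4, so hash it first: H(key) = 14 03, then zero-pad to 4 bytes: K' = 14 03 00 00.
K' ⊕ ipad = 22 35 36 36.  K' ⊕ opad = 48 5f 5c 5c.
Inner input = (K'⊕ipad) ∥ m = 22 35 36 36 ∥ 5d 9d 1b.
Inner hash: even-index sum = 208 mod 256 = 208; odd-index sum = 264 mod 256 = 8 → d0 08.
Outer input = (K'⊕opad) ∥ inner = 48 5f 5c 5c ∥ d0 08.
Outer hash (tag): even-index sum = 372 mod 256 = 116; odd-index sum = 195 mod 256 = 195 → 74 c3.

74c3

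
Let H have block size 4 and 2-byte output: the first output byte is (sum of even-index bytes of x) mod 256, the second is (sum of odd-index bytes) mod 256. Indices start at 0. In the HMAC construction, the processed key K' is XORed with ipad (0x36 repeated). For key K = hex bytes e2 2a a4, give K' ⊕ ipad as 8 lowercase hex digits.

Key hex bytes e2 2a a4 is 3 bytes ≤ B = 4; zero-pad to 4 bytes: K' = e2 2a a4 00.
XOR each byte with 0x36: e2⊕36=d4, 2a⊕36=1c, a4⊕36=92, 00⊕36=36.

d41c9236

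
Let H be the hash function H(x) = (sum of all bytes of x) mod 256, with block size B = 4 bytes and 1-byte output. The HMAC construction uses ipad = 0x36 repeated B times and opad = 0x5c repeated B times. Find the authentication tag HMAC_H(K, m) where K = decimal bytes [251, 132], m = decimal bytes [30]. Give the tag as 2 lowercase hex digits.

Key decimal bytes [251, 132] = fb 84 is 2 bytes ≤ B = 4; zero-pad to 4 bytes: K' = fb 84 00 00.
K' ⊕ ipad = cd b2 36 36.  K' ⊕ opad = a7 d8 5c 5c.
Inner input = (K'⊕ipad) ∥ m = cd b2 36 36 ∥ 1e.
Inner hash: sum = 205+178+54+54+30 = 521; mod 256 = 9 → 09.
Outer input = (K'⊕opad) ∥ inner = a7 d8 5c 5c ∥ 09.
Outer hash (tag): sum = 167+216+92+92+9 = 576; mod 256 = 64 → 40.

40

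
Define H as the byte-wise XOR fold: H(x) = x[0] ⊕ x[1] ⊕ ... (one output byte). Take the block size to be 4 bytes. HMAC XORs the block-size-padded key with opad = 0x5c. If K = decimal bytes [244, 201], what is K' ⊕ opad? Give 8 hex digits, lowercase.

a8955c5c

Key decimal bytes [244, 201] = f4 c9 is 2 bytes ≤ B = 4; zero-pad to 4 bytes: K' = f4 c9 00 00.
XOR each byte with 0x5c: f4⊕5c=a8, c9⊕5c=95, 00⊕5c=5c, 00⊕5c=5c.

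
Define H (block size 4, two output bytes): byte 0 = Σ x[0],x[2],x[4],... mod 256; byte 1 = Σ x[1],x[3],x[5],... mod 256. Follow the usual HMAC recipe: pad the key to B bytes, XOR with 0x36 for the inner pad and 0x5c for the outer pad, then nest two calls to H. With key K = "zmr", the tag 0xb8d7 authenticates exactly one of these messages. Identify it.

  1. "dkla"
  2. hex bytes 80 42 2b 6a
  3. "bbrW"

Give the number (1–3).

Key "zmr" = 7a 6d 72 is 3 bytes ≤ B = 4; zero-pad to 4 bytes: K' = 7a 6d 72 00.
K' ⊕ ipad = 4c 5b 44 36; K' ⊕ opad = 26 31 2e 5c.
m1: inner = H(4c 5b 44 36 64 6b 6c 61) = 60 5d; tag = H(26 31 2e 5c 60 5d) = b4ea
m2: inner = H(4c 5b 44 36 80 42 2b 6a) = 3b 3d; tag = H(26 31 2e 5c 3b 3d) = 8fca
m3: inner = H(4c 5b 44 36 62 62 72 57) = 64 4a; tag = H(26 31 2e 5c 64 4a) = b8d7 ← matches

3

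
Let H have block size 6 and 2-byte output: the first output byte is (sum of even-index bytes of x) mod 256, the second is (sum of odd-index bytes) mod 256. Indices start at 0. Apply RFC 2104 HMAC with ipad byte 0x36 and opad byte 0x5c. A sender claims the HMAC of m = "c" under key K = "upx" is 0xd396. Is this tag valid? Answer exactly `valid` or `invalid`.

Key "upx" = 75 70 78 is 3 bytes ≤ B = 6; zero-pad to 6 bytes: K' = 75 70 78 00 00 00.
K' ⊕ ipad = 43 46 4e 36 36 36; K' ⊕ opad = 29 2c 24 5c 5c 5c.
Inner hash: even-index sum = 298 mod 256 = 42; odd-index sum = 178 mod 256 = 178 → 2a b2.
Outer hash (recomputed tag): even-index sum = 211 mod 256 = 211; odd-index sum = 406 mod 256 = 150 → d3 96.
Recomputed tag = d396; claimed = d396 → match.

valid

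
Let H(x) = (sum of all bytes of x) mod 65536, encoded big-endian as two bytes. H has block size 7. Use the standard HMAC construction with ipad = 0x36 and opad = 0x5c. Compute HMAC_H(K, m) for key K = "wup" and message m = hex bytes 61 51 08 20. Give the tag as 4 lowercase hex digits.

026e

Key "wup" = 77 75 70 is 3 bytes ≤ B = 7; zero-pad to 7 bytes: K' = 77 75 70 00 00 00 00.
K' ⊕ ipad = 41 43 46 36 36 36 36.  K' ⊕ opad = 2b 29 2c 5c 5c 5c 5c.
Inner input = (K'⊕ipad) ∥ m = 41 43 46 36 36 36 36 ∥ 61 51 08 20.
Inner hash: sum = 65+67+70+54+54+54+54+97+81+8+32 = 636 → 02 7c.
Outer input = (K'⊕opad) ∥ inner = 2b 29 2c 5c 5c 5c 5c ∥ 02 7c.
Outer hash (tag): sum = 43+41+44+92+92+92+92+2+124 = 622 → 02 6e.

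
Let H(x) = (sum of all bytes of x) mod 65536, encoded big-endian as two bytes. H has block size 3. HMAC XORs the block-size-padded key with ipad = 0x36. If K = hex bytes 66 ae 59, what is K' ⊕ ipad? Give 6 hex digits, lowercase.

Key hex bytes 66 ae 59 is exactly B = 3 bytes: K' = 66 ae 59.
XOR each byte with 0x36: 66⊕36=50, ae⊕36=98, 59⊕36=6f.

50986f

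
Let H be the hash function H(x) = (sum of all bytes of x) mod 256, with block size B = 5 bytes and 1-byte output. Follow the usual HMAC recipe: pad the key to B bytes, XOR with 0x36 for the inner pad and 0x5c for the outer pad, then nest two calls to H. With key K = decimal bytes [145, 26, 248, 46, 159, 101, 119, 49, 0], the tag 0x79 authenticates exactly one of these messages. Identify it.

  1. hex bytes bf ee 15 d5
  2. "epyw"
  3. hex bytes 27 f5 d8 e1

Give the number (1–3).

Key decimal bytes [145, 26, 248, 46, 159, 101, 119, 49, 0] = 91 1a f8 2e 9f 65 77 31 00 is 9 bytes > B = 5, so hash it first: H(key) = 7d, then zero-pad to 5 bytes: K' = 7d 00 00 00 00.
K' ⊕ ipad = 4b 36 36 36 36; K' ⊕ opad = 21 5c 5c 5c 5c.
m1: inner = H(4b 36 36 36 36 bf ee 15 d5) = ba; tag = H(21 5c 5c 5c 5c ba) = 4b
m2: inner = H(4b 36 36 36 36 65 70 79 77) = e8; tag = H(21 5c 5c 5c 5c e8) = 79 ← matches
m3: inner = H(4b 36 36 36 36 27 f5 d8 e1) = f8; tag = H(21 5c 5c 5c 5c f8) = 89

2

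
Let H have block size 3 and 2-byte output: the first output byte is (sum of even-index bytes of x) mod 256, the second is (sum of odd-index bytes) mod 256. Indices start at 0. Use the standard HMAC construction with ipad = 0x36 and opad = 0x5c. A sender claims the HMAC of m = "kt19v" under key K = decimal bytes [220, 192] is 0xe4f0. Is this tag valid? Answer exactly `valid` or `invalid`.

invalid

Key decimal bytes [220, 192] = dc c0 is 2 bytes ≤ B = 3; zero-pad to 3 bytes: K' = dc c0 00.
K' ⊕ ipad = ea f6 36; K' ⊕ opad = 80 9c 5c.
Inner hash: even-index sum = 461 mod 256 = 205; odd-index sum = 520 mod 256 = 8 → cd 08.
Outer hash (recomputed tag): even-index sum = 228 mod 256 = 228; odd-index sum = 361 mod 256 = 105 → e4 69.
Recomputed tag = e469; claimed = e4f0 → mismatch.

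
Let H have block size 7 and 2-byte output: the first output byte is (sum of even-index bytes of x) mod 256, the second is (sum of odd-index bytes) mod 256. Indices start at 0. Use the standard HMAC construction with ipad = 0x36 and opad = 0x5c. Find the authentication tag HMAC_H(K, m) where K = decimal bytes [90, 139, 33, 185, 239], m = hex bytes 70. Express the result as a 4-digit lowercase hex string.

Key decimal bytes [90, 139, 33, 185, 239] = 5a 8b 21 b9 ef is 5 bytes ≤ B = 7; zero-pad to 7 bytes: K' = 5a 8b 21 b9 ef 00 00.
K' ⊕ ipad = 6c bd 17 8f d9 36 36.  K' ⊕ opad = 06 d7 7d e5 b3 5c 5c.
Inner input = (K'⊕ipad) ∥ m = 6c bd 17 8f d9 36 36 ∥ 70.
Inner hash: even-index sum = 402 mod 256 = 146; odd-index sum = 498 mod 256 = 242 → 92 f2.
Outer input = (K'⊕opad) ∥ inner = 06 d7 7d e5 b3 5c 5c ∥ 92 f2.
Outer hash (tag): even-index sum = 644 mod 256 = 132; odd-index sum = 682 mod 256 = 170 → 84 aa.

84aa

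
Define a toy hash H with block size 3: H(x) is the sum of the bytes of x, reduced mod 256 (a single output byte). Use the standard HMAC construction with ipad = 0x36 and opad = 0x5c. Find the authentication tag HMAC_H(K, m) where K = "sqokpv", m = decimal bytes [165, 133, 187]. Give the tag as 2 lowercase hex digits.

93

Key "sqokpv" = 73 71 6f 6b 70 76 is 6 bytes > B = 3, so hash it first: H(key) = a4, then zero-pad to 3 bytes: K' = a4 00 00.
K' ⊕ ipad = 92 36 36.  K' ⊕ opad = f8 5c 5c.
Inner input = (K'⊕ipad) ∥ m = 92 36 36 ∥ a5 85 bb.
Inner hash: sum = 146+54+54+165+133+187 = 739; mod 256 = 227 → e3.
Outer input = (K'⊕opad) ∥ inner = f8 5c 5c ∥ e3.
Outer hash (tag): sum = 248+92+92+227 = 659; mod 256 = 147 → 93.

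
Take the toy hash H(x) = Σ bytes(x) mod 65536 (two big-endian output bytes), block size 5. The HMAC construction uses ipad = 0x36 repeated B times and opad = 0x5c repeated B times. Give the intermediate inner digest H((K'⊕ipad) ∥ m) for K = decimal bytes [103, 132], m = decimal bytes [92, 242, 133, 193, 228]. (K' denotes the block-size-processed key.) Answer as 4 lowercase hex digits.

Key decimal bytes [103, 132] = 67 84 is 2 bytes ≤ B = 5; zero-pad to 5 bytes: K' = 67 84 00 00 00.
K' ⊕ ipad = 51 b2 36 36 36.
Inner input = 51 b2 36 36 36 ∥ 5c f2 85 c1 e4.
Inner hash: sum = 81+178+54+54+54+92+242+133+193+228 = 1309 → 05 1d.

051d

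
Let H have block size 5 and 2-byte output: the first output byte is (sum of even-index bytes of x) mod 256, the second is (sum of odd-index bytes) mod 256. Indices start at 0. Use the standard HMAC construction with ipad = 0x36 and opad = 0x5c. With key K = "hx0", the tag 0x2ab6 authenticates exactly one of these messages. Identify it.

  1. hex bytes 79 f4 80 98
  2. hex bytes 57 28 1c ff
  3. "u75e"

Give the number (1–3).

Key "hx0" = 68 78 30 is 3 bytes ≤ B = 5; zero-pad to 5 bytes: K' = 68 78 30 00 00.
K' ⊕ ipad = 5e 4e 06 36 36; K' ⊕ opad = 34 24 6c 5c 5c.
m1: inner = H(5e 4e 06 36 36 79 f4 80 98) = 26 7d; tag = H(34 24 6c 5c 5c 26 7d) = 79a6
m2: inner = H(5e 4e 06 36 36 57 28 1c ff) = c1 f7; tag = H(34 24 6c 5c 5c c1 f7) = f341
m3: inner = H(5e 4e 06 36 36 75 37 35 65) = 36 2e; tag = H(34 24 6c 5c 5c 36 2e) = 2ab6 ← matches

3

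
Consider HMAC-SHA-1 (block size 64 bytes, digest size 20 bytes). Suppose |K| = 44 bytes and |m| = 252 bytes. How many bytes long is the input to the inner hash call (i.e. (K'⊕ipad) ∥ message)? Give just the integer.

316

Key is 44 ≤ 64 bytes, zero-padded: |K'| = 64.
Inner input = (K'⊕ipad) ∥ m → 64 + 252 = 316 bytes.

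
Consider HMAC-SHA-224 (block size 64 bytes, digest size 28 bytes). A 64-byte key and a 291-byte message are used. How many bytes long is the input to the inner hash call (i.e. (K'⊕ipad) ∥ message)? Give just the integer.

355

Key is 64 ≤ 64 bytes, zero-padded: |K'| = 64.
Inner input = (K'⊕ipad) ∥ m → 64 + 291 = 355 bytes.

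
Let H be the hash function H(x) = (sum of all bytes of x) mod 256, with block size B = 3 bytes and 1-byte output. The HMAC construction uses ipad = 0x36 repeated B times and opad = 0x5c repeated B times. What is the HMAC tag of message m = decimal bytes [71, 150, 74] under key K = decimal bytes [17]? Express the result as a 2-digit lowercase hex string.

Key decimal bytes [17] = 11 is 1 byte ≤ B = 3; zero-pad to 3 bytes: K' = 11 00 00.
K' ⊕ ipad = 27 36 36.  K' ⊕ opad = 4d 5c 5c.
Inner input = (K'⊕ipad) ∥ m = 27 36 36 ∥ 47 96 4a.
Inner hash: sum = 39+54+54+71+150+74 = 442; mod 256 = 186 → ba.
Outer input = (K'⊕opad) ∥ inner = 4d 5c 5c ∥ ba.
Outer hash (tag): sum = 77+92+92+186 = 447; mod 256 = 191 → bf.

bf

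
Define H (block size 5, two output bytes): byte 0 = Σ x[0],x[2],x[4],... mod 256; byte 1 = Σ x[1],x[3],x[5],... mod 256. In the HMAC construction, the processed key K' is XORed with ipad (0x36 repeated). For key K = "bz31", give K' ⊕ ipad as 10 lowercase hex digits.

544c050736

Key "bz31" = 62 7a 33 31 is 4 bytes ≤ B = 5; zero-pad to 5 bytes: K' = 62 7a 33 31 00.
XOR each byte with 0x36: 62⊕36=54, 7a⊕36=4c, 33⊕36=05, 31⊕36=07, 00⊕36=36.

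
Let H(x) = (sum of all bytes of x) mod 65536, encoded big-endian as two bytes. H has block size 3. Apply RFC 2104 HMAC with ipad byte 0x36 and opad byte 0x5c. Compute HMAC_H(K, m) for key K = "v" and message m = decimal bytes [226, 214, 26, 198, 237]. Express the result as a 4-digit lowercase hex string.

0117

Key "v" = 76 is 1 byte ≤ B = 3; zero-pad to 3 bytes: K' = 76 00 00.
K' ⊕ ipad = 40 36 36.  K' ⊕ opad = 2a 5c 5c.
Inner input = (K'⊕ipad) ∥ m = 40 36 36 ∥ e2 d6 1a c6 ed.
Inner hash: sum = 64+54+54+226+214+26+198+237 = 1073 → 04 31.
Outer input = (K'⊕opad) ∥ inner = 2a 5c 5c ∥ 04 31.
Outer hash (tag): sum = 42+92+92+4+49 = 279 → 01 17.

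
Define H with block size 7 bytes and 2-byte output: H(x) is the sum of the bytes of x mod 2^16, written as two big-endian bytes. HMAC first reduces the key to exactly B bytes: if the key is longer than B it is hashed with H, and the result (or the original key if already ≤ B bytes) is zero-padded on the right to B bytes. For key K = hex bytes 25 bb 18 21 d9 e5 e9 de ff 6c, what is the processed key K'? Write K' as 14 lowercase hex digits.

06090000000000

|K| = 10 > B = 7, so first hash the key.
H(K): sum = 37+187+24+33+217+229+233+222+255+108 = 1545 → 06 09.
Zero-pad H(K) = 06 09 to 7 bytes: K' = 06 09 00 00 00 00 00.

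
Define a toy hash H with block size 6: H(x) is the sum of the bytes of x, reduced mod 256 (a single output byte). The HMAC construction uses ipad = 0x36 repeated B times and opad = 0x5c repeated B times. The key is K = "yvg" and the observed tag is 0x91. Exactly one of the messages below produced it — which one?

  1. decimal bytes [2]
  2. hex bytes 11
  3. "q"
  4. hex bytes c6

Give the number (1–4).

Key "yvg" = 79 76 67 is 3 bytes ≤ B = 6; zero-pad to 6 bytes: K' = 79 76 67 00 00 00.
K' ⊕ ipad = 4f 40 51 36 36 36; K' ⊕ opad = 25 2a 3b 5c 5c 5c.
m1: inner = H(4f 40 51 36 36 36 02) = 84; tag = H(25 2a 3b 5c 5c 5c 84) = 22
m2: inner = H(4f 40 51 36 36 36 11) = 93; tag = H(25 2a 3b 5c 5c 5c 93) = 31
m3: inner = H(4f 40 51 36 36 36 71) = f3; tag = H(25 2a 3b 5c 5c 5c f3) = 91 ← matches
m4: inner = H(4f 40 51 36 36 36 c6) = 48; tag = H(25 2a 3b 5c 5c 5c 48) = e6

3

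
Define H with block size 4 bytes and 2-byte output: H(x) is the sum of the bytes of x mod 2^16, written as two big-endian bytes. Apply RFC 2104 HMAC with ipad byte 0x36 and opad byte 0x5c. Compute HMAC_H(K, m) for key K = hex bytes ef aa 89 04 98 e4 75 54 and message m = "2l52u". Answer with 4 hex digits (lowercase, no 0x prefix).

01be

Key hex bytes ef aa 89 04 98 e4 75 54 is 8 bytes > B = 4, so hash it first: H(key) = 04 6b, then zero-pad to 4 bytes: K' = 04 6b 00 00.
K' ⊕ ipad = 32 5d 36 36.  K' ⊕ opad = 58 37 5c 5c.
Inner input = (K'⊕ipad) ∥ m = 32 5d 36 36 ∥ 32 6c 35 32 75.
Inner hash: sum = 50+93+54+54+50+108+53+50+117 = 629 → 02 75.
Outer input = (K'⊕opad) ∥ inner = 58 37 5c 5c ∥ 02 75.
Outer hash (tag): sum = 88+55+92+92+2+117 = 446 → 01 be.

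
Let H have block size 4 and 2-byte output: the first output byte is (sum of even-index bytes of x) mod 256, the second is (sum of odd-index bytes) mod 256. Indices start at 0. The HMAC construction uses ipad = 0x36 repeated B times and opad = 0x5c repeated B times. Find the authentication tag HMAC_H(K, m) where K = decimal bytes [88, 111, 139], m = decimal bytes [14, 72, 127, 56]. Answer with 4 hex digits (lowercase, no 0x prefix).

939e

Key decimal bytes [88, 111, 139] = 58 6f 8b is 3 bytes ≤ B = 4; zero-pad to 4 bytes: K' = 58 6f 8b 00.
K' ⊕ ipad = 6e 59 bd 36.  K' ⊕ opad = 04 33 d7 5c.
Inner input = (K'⊕ipad) ∥ m = 6e 59 bd 36 ∥ 0e 48 7f 38.
Inner hash: even-index sum = 440 mod 256 = 184; odd-index sum = 271 mod 256 = 15 → b8 0f.
Outer input = (K'⊕opad) ∥ inner = 04 33 d7 5c ∥ b8 0f.
Outer hash (tag): even-index sum = 403 mod 256 = 147; odd-index sum = 158 mod 256 = 158 → 93 9e.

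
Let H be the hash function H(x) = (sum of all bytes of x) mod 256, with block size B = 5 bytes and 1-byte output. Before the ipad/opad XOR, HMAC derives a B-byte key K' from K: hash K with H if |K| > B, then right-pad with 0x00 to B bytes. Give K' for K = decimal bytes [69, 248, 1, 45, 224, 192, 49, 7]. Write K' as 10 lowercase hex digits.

4300000000

|K| = 8 > B = 5, so first hash the key.
H(K): sum = 69+248+1+45+224+192+49+7 = 835; mod 256 = 67 → 43.
Zero-pad H(K) = 43 to 5 bytes: K' = 43 00 00 00 00.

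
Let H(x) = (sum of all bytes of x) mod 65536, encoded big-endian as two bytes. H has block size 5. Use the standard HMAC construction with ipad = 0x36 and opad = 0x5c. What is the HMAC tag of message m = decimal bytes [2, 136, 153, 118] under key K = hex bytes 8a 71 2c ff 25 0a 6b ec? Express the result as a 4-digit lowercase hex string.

Key hex bytes 8a 71 2c ff 25 0a 6b ec is 8 bytes > B = 5, so hash it first: H(key) = 03 ac, then zero-pad to 5 bytes: K' = 03 ac 00 00 00.
K' ⊕ ipad = 35 9a 36 36 36.  K' ⊕ opad = 5f f0 5c 5c 5c.
Inner input = (K'⊕ipad) ∥ m = 35 9a 36 36 36 ∥ 02 88 99 76.
Inner hash: sum = 53+154+54+54+54+2+136+153+118 = 778 → 03 0a.
Outer input = (K'⊕opad) ∥ inner = 5f f0 5c 5c 5c ∥ 03 0a.
Outer hash (tag): sum = 95+240+92+92+92+3+10 = 624 → 02 70.

0270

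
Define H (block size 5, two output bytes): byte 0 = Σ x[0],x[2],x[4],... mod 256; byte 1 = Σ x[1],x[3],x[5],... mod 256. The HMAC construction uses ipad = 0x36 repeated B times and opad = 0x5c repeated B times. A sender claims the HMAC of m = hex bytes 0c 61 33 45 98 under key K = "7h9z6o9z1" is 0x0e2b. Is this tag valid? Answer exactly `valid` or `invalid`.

Key "7h9z6o9z1" = 37 68 39 7a 36 6f 39 7a 31 is 9 bytes > B = 5, so hash it first: H(key) = 10 cb, then zero-pad to 5 bytes: K' = 10 cb 00 00 00.
K' ⊕ ipad = 26 fd 36 36 36; K' ⊕ opad = 4c 97 5c 5c 5c.
Inner hash: even-index sum = 312 mod 256 = 56; odd-index sum = 522 mod 256 = 10 → 38 0a.
Outer hash (recomputed tag): even-index sum = 270 mod 256 = 14; odd-index sum = 299 mod 256 = 43 → 0e 2b.
Recomputed tag = 0e2b; claimed = 0e2b → match.

valid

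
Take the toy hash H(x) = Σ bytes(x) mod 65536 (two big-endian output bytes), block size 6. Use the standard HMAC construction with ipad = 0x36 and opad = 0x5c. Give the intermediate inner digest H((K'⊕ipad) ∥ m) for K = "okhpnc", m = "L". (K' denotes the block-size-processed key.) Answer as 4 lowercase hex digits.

0253

Key "okhpnc" = 6f 6b 68 70 6e 63 is exactly B = 6 bytes: K' = 6f 6b 68 70 6e 63.
K' ⊕ ipad = 59 5d 5e 46 58 55.
Inner input = 59 5d 5e 46 58 55 ∥ 4c.
Inner hash: sum = 89+93+94+70+88+85+76 = 595 → 02 53.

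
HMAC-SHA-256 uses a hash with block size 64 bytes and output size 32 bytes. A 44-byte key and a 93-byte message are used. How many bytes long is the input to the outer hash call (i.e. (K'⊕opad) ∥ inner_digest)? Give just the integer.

Key is 44 ≤ 64 bytes, zero-padded: |K'| = 64.
Outer input = (K'⊕opad) ∥ H(inner) → 64 + 32 = 96 bytes.

96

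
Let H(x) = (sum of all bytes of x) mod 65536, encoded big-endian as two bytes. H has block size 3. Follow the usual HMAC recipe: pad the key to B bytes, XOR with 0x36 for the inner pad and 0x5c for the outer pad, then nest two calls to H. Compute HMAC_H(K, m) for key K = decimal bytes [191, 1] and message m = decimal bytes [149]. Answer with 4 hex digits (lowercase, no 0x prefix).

0228

Key decimal bytes [191, 1] = bf 01 is 2 bytes ≤ B = 3; zero-pad to 3 bytes: K' = bf 01 00.
K' ⊕ ipad = 89 37 36.  K' ⊕ opad = e3 5d 5c.
Inner input = (K'⊕ipad) ∥ m = 89 37 36 ∥ 95.
Inner hash: sum = 137+55+54+149 = 395 → 01 8b.
Outer input = (K'⊕opad) ∥ inner = e3 5d 5c ∥ 01 8b.
Outer hash (tag): sum = 227+93+92+1+139 = 552 → 02 28.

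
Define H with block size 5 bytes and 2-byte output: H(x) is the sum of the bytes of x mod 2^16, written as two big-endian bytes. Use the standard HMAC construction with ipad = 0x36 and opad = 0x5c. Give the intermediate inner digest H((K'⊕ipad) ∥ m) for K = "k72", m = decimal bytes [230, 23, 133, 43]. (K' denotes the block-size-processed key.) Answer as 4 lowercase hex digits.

Key "k72" = 6b 37 32 is 3 bytes ≤ B = 5; zero-pad to 5 bytes: K' = 6b 37 32 00 00.
K' ⊕ ipad = 5d 01 04 36 36.
Inner input = 5d 01 04 36 36 ∥ e6 17 85 2b.
Inner hash: sum = 93+1+4+54+54+230+23+133+43 = 635 → 02 7b.

027b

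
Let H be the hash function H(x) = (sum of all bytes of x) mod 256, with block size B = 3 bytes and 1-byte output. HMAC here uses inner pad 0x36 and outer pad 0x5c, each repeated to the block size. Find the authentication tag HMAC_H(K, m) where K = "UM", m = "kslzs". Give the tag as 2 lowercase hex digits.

c1

Key "UM" = 55 4d is 2 bytes ≤ B = 3; zero-pad to 3 bytes: K' = 55 4d 00.
K' ⊕ ipad = 63 7b 36.  K' ⊕ opad = 09 11 5c.
Inner input = (K'⊕ipad) ∥ m = 63 7b 36 ∥ 6b 73 6c 7a 73.
Inner hash: sum = 99+123+54+107+115+108+122+115 = 843; mod 256 = 75 → 4b.
Outer input = (K'⊕opad) ∥ inner = 09 11 5c ∥ 4b.
Outer hash (tag): sum = 9+17+92+75 = 193 → c1.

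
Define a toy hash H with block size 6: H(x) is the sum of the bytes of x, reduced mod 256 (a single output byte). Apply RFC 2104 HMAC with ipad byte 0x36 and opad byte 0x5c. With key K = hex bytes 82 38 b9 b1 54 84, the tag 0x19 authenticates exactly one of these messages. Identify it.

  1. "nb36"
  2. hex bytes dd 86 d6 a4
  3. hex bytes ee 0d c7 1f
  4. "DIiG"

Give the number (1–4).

1

Key hex bytes 82 38 b9 b1 54 84 is exactly B = 6 bytes: K' = 82 38 b9 b1 54 84.
K' ⊕ ipad = b4 0e 8f 87 62 b2; K' ⊕ opad = de 64 e5 ed 08 d8.
m1: inner = H(b4 0e 8f 87 62 b2 6e 62 33 36) = 25; tag = H(de 64 e5 ed 08 d8 25) = 19 ← matches
m2: inner = H(b4 0e 8f 87 62 b2 dd 86 d6 a4) = c9; tag = H(de 64 e5 ed 08 d8 c9) = bd
m3: inner = H(b4 0e 8f 87 62 b2 ee 0d c7 1f) = cd; tag = H(de 64 e5 ed 08 d8 cd) = c1
m4: inner = H(b4 0e 8f 87 62 b2 44 49 69 47) = 29; tag = H(de 64 e5 ed 08 d8 29) = 1d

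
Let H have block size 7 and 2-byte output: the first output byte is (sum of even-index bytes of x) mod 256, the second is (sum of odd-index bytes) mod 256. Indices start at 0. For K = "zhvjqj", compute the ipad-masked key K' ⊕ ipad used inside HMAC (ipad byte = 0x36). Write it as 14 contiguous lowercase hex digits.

Key "zhvjqj" = 7a 68 76 6a 71 6a is 6 bytes ≤ B = 7; zero-pad to 7 bytes: K' = 7a 68 76 6a 71 6a 00.
XOR each byte with 0x36: 7a⊕36=4c, 68⊕36=5e, 76⊕36=40, 6a⊕36=5c, 71⊕36=47, 6a⊕36=5c, 00⊕36=36.

4c5e405c475c36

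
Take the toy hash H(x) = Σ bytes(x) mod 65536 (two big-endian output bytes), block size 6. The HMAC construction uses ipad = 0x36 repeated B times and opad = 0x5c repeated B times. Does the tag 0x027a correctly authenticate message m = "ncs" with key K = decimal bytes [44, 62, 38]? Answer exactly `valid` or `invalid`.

Key decimal bytes [44, 62, 38] = 2c 3e 26 is 3 bytes ≤ B = 6; zero-pad to 6 bytes: K' = 2c 3e 26 00 00 00.
K' ⊕ ipad = 1a 08 10 36 36 36; K' ⊕ opad = 70 62 7a 5c 5c 5c.
Inner hash: sum = 26+8+16+54+54+54+110+99+115 = 536 → 02 18.
Outer hash (recomputed tag): sum = 112+98+122+92+92+92+2+24 = 634 → 02 7a.
Recomputed tag = 027a; claimed = 027a → match.

valid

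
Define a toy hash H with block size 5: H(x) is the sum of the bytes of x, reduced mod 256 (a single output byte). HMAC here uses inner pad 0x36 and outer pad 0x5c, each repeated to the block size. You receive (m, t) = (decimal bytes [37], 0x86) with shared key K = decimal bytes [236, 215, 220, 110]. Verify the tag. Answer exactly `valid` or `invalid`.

invalid

Key decimal bytes [236, 215, 220, 110] = ec d7 dc 6e is 4 bytes ≤ B = 5; zero-pad to 5 bytes: K' = ec d7 dc 6e 00.
K' ⊕ ipad = da e1 ea 58 36; K' ⊕ opad = b0 8b 80 32 5c.
Inner hash: sum = 218+225+234+88+54+37 = 856; mod 256 = 88 → 58.
Outer hash (recomputed tag): sum = 176+139+128+50+92+88 = 673; mod 256 = 161 → a1.
Recomputed tag = a1; claimed = 86 → mismatch.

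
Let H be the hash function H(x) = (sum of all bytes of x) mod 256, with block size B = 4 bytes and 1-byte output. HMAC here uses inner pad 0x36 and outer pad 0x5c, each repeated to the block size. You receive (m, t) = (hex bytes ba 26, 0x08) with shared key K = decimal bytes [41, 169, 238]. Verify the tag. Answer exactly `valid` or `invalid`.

Key decimal bytes [41, 169, 238] = 29 a9 ee is 3 bytes ≤ B = 4; zero-pad to 4 bytes: K' = 29 a9 ee 00.
K' ⊕ ipad = 1f 9f d8 36; K' ⊕ opad = 75 f5 b2 5c.
Inner hash: sum = 31+159+216+54+186+38 = 684; mod 256 = 172 → ac.
Outer hash (recomputed tag): sum = 117+245+178+92+172 = 804; mod 256 = 36 → 24.
Recomputed tag = 24; claimed = 08 → mismatch.

invalid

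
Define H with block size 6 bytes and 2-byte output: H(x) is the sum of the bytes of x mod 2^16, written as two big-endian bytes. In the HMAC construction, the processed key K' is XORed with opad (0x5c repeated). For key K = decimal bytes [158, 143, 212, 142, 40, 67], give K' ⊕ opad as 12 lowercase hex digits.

Key decimal bytes [158, 143, 212, 142, 40, 67] = 9e 8f d4 8e 28 43 is exactly B = 6 bytes: K' = 9e 8f d4 8e 28 43.
XOR each byte with 0x5c: 9e⊕5c=c2, 8f⊕5c=d3, d4⊕5c=88, 8e⊕5c=d2, 28⊕5c=74, 43⊕5c=1f.

c2d388d2741f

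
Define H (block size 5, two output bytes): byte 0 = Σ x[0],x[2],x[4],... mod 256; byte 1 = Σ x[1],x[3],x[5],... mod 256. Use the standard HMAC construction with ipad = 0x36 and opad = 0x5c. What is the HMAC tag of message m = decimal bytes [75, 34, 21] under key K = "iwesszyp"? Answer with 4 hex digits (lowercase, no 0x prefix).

16fe

Key "iwesszyp" = 69 77 65 73 73 7a 79 70 is 8 bytes > B = 5, so hash it first: H(key) = ba d4, then zero-pad to 5 bytes: K' = ba d4 00 00 00.
K' ⊕ ipad = 8c e2 36 36 36.  K' ⊕ opad = e6 88 5c 5c 5c.
Inner input = (K'⊕ipad) ∥ m = 8c e2 36 36 36 ∥ 4b 22 15.
Inner hash: even-index sum = 282 mod 256 = 26; odd-index sum = 376 mod 256 = 120 → 1a 78.
Outer input = (K'⊕opad) ∥ inner = e6 88 5c 5c 5c ∥ 1a 78.
Outer hash (tag): even-index sum = 534 mod 256 = 22; odd-index sum = 254 mod 256 = 254 → 16 fe.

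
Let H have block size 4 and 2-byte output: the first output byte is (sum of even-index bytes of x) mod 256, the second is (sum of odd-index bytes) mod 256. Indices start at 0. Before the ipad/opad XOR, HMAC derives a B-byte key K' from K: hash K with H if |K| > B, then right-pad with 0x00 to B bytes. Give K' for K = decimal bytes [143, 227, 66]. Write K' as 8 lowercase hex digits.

8fe34200

Key decimal bytes [143, 227, 66] = 8f e3 42 is 3 bytes ≤ B = 4; zero-pad to 4 bytes: K' = 8f e3 42 00.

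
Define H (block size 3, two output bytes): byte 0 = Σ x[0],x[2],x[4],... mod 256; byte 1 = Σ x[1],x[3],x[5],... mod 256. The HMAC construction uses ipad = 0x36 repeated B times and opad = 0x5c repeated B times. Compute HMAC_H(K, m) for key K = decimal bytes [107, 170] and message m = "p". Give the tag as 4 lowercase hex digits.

Key decimal bytes [107, 170] = 6b aa is 2 bytes ≤ B = 3; zero-pad to 3 bytes: K' = 6b aa 00.
K' ⊕ ipad = 5d 9c 36.  K' ⊕ opad = 37 f6 5c.
Inner input = (K'⊕ipad) ∥ m = 5d 9c 36 ∥ 70.
Inner hash: even-index sum = 147 mod 256 = 147; odd-index sum = 268 mod 256 = 12 → 93 0c.
Outer input = (K'⊕opad) ∥ inner = 37 f6 5c ∥ 93 0c.
Outer hash (tag): even-index sum = 159 mod 256 = 159; odd-index sum = 393 mod 256 = 137 → 9f 89.

9f89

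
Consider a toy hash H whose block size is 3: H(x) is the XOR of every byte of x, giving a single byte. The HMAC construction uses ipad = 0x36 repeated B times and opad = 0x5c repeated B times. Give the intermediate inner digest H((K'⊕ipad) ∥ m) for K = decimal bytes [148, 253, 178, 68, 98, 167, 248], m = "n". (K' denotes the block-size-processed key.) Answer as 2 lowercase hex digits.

Key decimal bytes [148, 253, 178, 68, 98, 167, 248] = 94 fd b2 44 62 a7 f8 is 7 bytes > B = 3, so hash it first: H(key) = a2, then zero-pad to 3 bytes: K' = a2 00 00.
K' ⊕ ipad = 94 36 36.
Inner input = 94 36 36 ∥ 6e.
Inner hash: XOR 94⊕36⊕36⊕6e = fa.

fa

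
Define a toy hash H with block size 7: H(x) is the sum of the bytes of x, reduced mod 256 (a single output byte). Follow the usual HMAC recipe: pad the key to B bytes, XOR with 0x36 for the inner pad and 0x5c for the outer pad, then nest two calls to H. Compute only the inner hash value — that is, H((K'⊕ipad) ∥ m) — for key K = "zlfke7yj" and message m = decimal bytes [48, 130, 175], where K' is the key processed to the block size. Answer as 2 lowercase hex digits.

a5

Key "zlfke7yj" = 7a 6c 66 6b 65 37 79 6a is 8 bytes > B = 7, so hash it first: H(key) = 36, then zero-pad to 7 bytes: K' = 36 00 00 00 00 00 00.
K' ⊕ ipad = 00 36 36 36 36 36 36.
Inner input = 00 36 36 36 36 36 36 ∥ 30 82 af.
Inner hash: sum = 0+54+54+54+54+54+54+48+130+175 = 677; mod 256 = 165 → a5.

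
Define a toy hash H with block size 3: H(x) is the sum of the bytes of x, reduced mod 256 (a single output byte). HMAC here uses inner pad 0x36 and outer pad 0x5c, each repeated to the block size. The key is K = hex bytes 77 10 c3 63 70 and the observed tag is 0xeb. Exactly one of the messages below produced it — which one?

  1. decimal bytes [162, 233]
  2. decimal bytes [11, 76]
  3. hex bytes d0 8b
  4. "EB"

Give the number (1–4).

Key hex bytes 77 10 c3 63 70 is 5 bytes > B = 3, so hash it first: H(key) = 1d, then zero-pad to 3 bytes: K' = 1d 00 00.
K' ⊕ ipad = 2b 36 36; K' ⊕ opad = 41 5c 5c.
m1: inner = H(2b 36 36 a2 e9) = 22; tag = H(41 5c 5c 22) = 1b
m2: inner = H(2b 36 36 0b 4c) = ee; tag = H(41 5c 5c ee) = e7
m3: inner = H(2b 36 36 d0 8b) = f2; tag = H(41 5c 5c f2) = eb ← matches
m4: inner = H(2b 36 36 45 42) = 1e; tag = H(41 5c 5c 1e) = 17

3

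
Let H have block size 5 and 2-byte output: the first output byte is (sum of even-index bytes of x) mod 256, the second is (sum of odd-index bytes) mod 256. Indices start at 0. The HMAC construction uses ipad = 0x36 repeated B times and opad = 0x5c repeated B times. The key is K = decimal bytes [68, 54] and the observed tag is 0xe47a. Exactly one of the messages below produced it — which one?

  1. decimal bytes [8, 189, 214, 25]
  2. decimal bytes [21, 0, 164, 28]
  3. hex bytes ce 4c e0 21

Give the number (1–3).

1

Key decimal bytes [68, 54] = 44 36 is 2 bytes ≤ B = 5; zero-pad to 5 bytes: K' = 44 36 00 00 00.
K' ⊕ ipad = 72 00 36 36 36; K' ⊕ opad = 18 6a 5c 5c 5c.
m1: inner = H(72 00 36 36 36 08 bd d6 19) = b4 14; tag = H(18 6a 5c 5c 5c b4 14) = e47a ← matches
m2: inner = H(72 00 36 36 36 15 00 a4 1c) = fa ef; tag = H(18 6a 5c 5c 5c fa ef) = bfc0
m3: inner = H(72 00 36 36 36 ce 4c e0 21) = 4b e4; tag = H(18 6a 5c 5c 5c 4b e4) = b411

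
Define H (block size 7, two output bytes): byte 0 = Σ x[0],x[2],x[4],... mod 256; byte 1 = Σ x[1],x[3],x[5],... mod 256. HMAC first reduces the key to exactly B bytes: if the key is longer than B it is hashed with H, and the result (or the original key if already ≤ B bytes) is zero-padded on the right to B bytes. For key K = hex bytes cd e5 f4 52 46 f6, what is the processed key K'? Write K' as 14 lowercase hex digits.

Key hex bytes cd e5 f4 52 46 f6 is 6 bytes ≤ B = 7; zero-pad to 7 bytes: K' = cd e5 f4 52 46 f6 00.

cde5f45246f600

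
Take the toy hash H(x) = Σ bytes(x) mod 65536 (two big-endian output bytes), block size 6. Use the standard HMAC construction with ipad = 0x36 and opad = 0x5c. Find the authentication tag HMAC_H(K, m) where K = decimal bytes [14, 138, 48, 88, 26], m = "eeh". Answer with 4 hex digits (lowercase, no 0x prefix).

0338

Key decimal bytes [14, 138, 48, 88, 26] = 0e 8a 30 58 1a is 5 bytes ≤ B = 6; zero-pad to 6 bytes: K' = 0e 8a 30 58 1a 00.
K' ⊕ ipad = 38 bc 06 6e 2c 36.  K' ⊕ opad = 52 d6 6c 04 46 5c.
Inner input = (K'⊕ipad) ∥ m = 38 bc 06 6e 2c 36 ∥ 65 65 68.
Inner hash: sum = 56+188+6+110+44+54+101+101+104 = 764 → 02 fc.
Outer input = (K'⊕opad) ∥ inner = 52 d6 6c 04 46 5c ∥ 02 fc.
Outer hash (tag): sum = 82+214+108+4+70+92+2+252 = 824 → 03 38.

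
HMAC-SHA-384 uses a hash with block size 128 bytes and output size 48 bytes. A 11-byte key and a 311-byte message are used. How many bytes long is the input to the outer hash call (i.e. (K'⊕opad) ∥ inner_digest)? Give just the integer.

Key is 11 ≤ 128 bytes, zero-padded: |K'| = 128.
Outer input = (K'⊕opad) ∥ H(inner) → 128 + 48 = 176 bytes.

176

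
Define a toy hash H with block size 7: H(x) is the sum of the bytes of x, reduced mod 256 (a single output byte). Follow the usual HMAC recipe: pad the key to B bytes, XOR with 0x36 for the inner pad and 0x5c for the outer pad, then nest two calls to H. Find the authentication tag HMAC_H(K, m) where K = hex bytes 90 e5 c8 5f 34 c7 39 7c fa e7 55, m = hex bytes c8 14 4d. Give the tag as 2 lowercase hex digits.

27

Key hex bytes 90 e5 c8 5f 34 c7 39 7c fa e7 55 is 11 bytes > B = 7, so hash it first: H(key) = 82, then zero-pad to 7 bytes: K' = 82 00 00 00 00 00 00.
K' ⊕ ipad = b4 36 36 36 36 36 36.  K' ⊕ opad = de 5c 5c 5c 5c 5c 5c.
Inner input = (K'⊕ipad) ∥ m = b4 36 36 36 36 36 36 ∥ c8 14 4d.
Inner hash: sum = 180+54+54+54+54+54+54+200+20+77 = 801; mod 256 = 33 → 21.
Outer input = (K'⊕opad) ∥ inner = de 5c 5c 5c 5c 5c 5c ∥ 21.
Outer hash (tag): sum = 222+92+92+92+92+92+92+33 = 807; mod 256 = 39 → 27.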